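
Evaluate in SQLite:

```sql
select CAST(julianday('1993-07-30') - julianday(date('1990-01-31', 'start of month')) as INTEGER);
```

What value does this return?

1306

`start of month` rewinds 1990-01-31 to 1990-01-01.
30 days remain in January 1990 after the 1st (31 − 1).
Full months from February 1990 through June 1993 contribute their day counts.
Then 30 days into July 1993.
Total: 30 + 28 + 31 + 30 + 31 + 30 + 31 + 31 + 30 + 31 + 30 + 31 + 31 + 28 + 31 + 30 + 31 + 30 + 31 + 31 + 30 + 31 + 30 + 31 + 31 + 29 + 31 + 30 + 31 + 30 + 31 + 31 + 30 + 31 + 30 + 31 + 31 + 28 + 31 + 30 + 31 + 30 + 30 = 1306.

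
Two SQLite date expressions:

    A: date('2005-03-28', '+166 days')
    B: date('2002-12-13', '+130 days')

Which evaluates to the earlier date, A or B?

B

A = 2005-09-10.
B = 2003-04-22.
B is earlier.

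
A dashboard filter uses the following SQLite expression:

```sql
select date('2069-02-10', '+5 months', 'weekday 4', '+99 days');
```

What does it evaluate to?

Adding +5 months to 2069-02-10 gives 2069-07-10.
`weekday 4` advances to the next Thursday; 2069-07-10 is a Wednesday, so it moves forward to 2069-07-11.
Applying '+99 days' to 2069-07-11: counting 99 days forward gives 2069-10-18.

2069-10-18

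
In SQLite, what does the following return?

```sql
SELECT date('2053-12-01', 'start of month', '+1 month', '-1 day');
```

2053-12-31

`start of month` rewinds 2053-12-01 to 2053-12-01.
Adding +1 month to 2053-12-01 gives 2054-01-01.
Going back 1 day from 2054-01-01 reaches 2053-12-31 (last day of December, 31 days).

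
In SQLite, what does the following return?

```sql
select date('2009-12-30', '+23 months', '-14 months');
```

2010-09-30

Adding +23 months to 2009-12-30 gives 2011-11-30.
Adding -14 months to 2011-11-30 gives 2010-09-30.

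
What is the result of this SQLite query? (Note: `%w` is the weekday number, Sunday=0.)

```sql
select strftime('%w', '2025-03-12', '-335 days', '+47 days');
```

2

First apply '-335 days', '+47 days': 2025-03-12 → 2024-05-28.
2024-05-28 is a Tuesday; with Sunday=0 that is 2.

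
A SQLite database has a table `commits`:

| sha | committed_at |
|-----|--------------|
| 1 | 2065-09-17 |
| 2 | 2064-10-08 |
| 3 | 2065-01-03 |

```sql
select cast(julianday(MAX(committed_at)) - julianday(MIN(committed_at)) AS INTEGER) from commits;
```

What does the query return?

344

MIN = 2064-10-08, MAX = 2065-09-17.
23 days remain in October 2064 after the 8th (31 − 8).
Full months from November 2064 through August 2065 contribute their day counts.
Then 17 days into September 2065.
Total: 23 + 30 + 31 + 31 + 28 + 31 + 30 + 31 + 30 + 31 + 31 + 17 = 344.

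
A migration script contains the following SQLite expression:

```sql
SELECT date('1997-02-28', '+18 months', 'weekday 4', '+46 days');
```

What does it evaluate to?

1998-10-19

Adding +18 months to 1997-02-28 gives 1998-08-28.
`weekday 4` advances to the next Thursday; 1998-08-28 is a Friday, so it moves forward to 1998-09-03.
Applying '+46 days' to 1998-09-03: counting 46 days forward gives 1998-10-19.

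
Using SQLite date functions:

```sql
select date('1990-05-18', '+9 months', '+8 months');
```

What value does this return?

1991-10-18

Adding +9 months to 1990-05-18 gives 1991-02-18.
Adding +8 months to 1991-02-18 gives 1991-10-18.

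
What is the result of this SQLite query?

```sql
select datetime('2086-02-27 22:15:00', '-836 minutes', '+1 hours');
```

836 minutes = 13h 56m; -836 minutes from 2086-02-27 22:15:00 is 2086-02-27 08:19:00.
+1 hours from 2086-02-27 08:19:00 is 2086-02-27 09:19:00.

2086-02-27 09:19:00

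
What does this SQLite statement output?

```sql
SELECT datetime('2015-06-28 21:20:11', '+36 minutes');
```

2015-06-28 21:56:11

+36 minutes from 2015-06-28 21:20:11 is 2015-06-28 21:56:11.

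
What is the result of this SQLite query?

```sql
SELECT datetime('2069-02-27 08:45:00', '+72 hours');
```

2069-03-02 08:45:00

+72 hours from 2069-02-27 08:45:00 is 2069-03-02 08:45:00 (crosses midnight).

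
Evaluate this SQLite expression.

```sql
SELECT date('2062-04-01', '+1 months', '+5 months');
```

2062-10-01

Adding +1 month to 2062-04-01 gives 2062-05-01.
Adding +5 months to 2062-05-01 gives 2062-10-01.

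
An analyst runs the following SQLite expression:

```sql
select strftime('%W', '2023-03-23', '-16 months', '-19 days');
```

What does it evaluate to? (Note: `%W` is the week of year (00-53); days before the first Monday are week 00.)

First apply '-16 months', '-19 days': 2023-03-23 → 2021-11-04.
2021-11-04 is a Thursday. SQLite's %W counts Mondays since the year started; the result is 44.

44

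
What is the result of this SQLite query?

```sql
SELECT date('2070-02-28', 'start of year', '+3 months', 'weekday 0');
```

`start of year` rewinds 2070-02-28 to 2070-01-01.
Adding +3 months to 2070-01-01 gives 2070-04-01.
`weekday 0` advances to the next Sunday; 2070-04-01 is a Tuesday, so it moves forward to 2070-04-06.

2070-04-06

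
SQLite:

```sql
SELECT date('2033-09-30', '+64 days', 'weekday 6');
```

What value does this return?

2033-12-03

Applying '+64 days' to 2033-09-30: counting 64 days forward gives 2033-12-03.
`weekday 6` advances to the next Saturday; 2033-12-03 is already a Saturday, so it stays at 2033-12-03.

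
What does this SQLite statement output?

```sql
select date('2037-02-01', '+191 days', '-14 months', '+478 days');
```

2037-10-02

Applying '+191 days' to 2037-02-01: counting 191 days forward gives 2037-08-11.
Adding -14 months to 2037-08-11 gives 2036-06-11.
Applying '+478 days' to 2036-06-11: counting 478 days forward gives 2037-10-02.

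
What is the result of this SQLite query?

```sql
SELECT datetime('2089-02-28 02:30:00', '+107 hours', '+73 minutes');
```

2089-03-04 14:43:00

+107 hours from 2089-02-28 02:30:00 is 2089-03-04 13:30:00 (crosses midnight).
73 minutes = 1h 13m; +73 minutes from 2089-03-04 13:30:00 is 2089-03-04 14:43:00.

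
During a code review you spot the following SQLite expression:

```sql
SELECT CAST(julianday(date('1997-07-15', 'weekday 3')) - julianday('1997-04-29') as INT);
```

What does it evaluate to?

`weekday 3` advances to the next Wednesday; 1997-07-15 is a Tuesday, so it moves forward to 1997-07-16.
1 day remains in April 1997 after the 29th (30 − 29).
May 1997: 31 days.
June 1997: 30 days.
Then 16 days into July 1997.
Total: 1 + 31 + 30 + 16 = 78.

78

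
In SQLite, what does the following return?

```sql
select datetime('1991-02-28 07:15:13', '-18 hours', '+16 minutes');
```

1991-02-27 13:31:13

-18 hours from 1991-02-28 07:15:13 is 1991-02-27 13:15:13 (crosses midnight).
+16 minutes from 1991-02-27 13:15:13 is 1991-02-27 13:31:13.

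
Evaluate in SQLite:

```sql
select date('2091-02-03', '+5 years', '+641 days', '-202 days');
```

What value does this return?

Adding +5 years to 2091-02-03 gives 2096-02-03.
Applying '+641 days' to 2096-02-03: counting 641 days forward gives 2097-11-05.
Applying '-202 days' to 2097-11-05: counting 202 days back gives 2097-04-17.

2097-04-17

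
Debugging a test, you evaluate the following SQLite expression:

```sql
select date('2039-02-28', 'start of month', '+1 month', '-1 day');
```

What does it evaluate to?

`start of month` rewinds 2039-02-28 to 2039-02-01.
Adding +1 month to 2039-02-01 gives 2039-03-01.
Going back 1 day from 2039-03-01 reaches 2039-02-28 (last day of February, 28 days).

2039-02-28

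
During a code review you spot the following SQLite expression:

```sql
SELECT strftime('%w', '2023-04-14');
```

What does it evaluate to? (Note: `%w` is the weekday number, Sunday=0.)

2023-04-14 is a Friday; with Sunday=0 that is 5.

5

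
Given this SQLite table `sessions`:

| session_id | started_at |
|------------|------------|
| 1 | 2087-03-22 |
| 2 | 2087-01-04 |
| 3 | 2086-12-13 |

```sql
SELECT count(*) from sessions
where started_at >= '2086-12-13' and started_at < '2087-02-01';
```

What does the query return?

Rows in [2086-12-13, 2087-02-01): 2087-01-04, 2086-12-13 → 2 rows.

2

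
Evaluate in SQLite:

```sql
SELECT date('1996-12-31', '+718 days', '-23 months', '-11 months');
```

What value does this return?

Applying '+718 days' to 1996-12-31: counting 718 days forward gives 1998-12-19.
Adding -23 months to 1998-12-19 gives 1997-01-19.
Adding -11 months to 1997-01-19 gives 1996-02-19.

1996-02-19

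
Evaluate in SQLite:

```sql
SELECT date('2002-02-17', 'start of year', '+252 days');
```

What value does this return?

`start of year` rewinds 2002-02-17 to 2002-01-01.
Applying '+252 days' to 2002-01-01: counting 252 days forward gives 2002-09-10.

2002-09-10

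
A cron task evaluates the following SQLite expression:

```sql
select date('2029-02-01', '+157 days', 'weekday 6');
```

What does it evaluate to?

2029-07-14

Applying '+157 days' to 2029-02-01: counting 157 days forward gives 2029-07-08.
`weekday 6` advances to the next Saturday; 2029-07-08 is a Sunday, so it moves forward to 2029-07-14.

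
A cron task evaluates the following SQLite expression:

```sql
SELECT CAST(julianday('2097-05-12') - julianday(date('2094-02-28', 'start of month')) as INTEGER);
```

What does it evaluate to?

`start of month` rewinds 2094-02-28 to 2094-02-01.
27 days remain in February 2094 after the 1st (28 − 1).
Full months from March 2094 through April 2097 contribute their day counts.
Then 12 days into May 2097.
Total: 27 + 31 + 30 + 31 + 30 + 31 + 31 + 30 + 31 + 30 + 31 + 31 + 28 + 31 + 30 + 31 + 30 + 31 + 31 + 30 + 31 + 30 + 31 + 31 + 29 + 31 + 30 + 31 + 30 + 31 + 31 + 30 + 31 + 30 + 31 + 31 + 28 + 31 + 30 + 12 = 1196.

1196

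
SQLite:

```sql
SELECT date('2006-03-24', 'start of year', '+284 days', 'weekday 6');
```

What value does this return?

`start of year` rewinds 2006-03-24 to 2006-01-01.
Applying '+284 days' to 2006-01-01: counting 284 days forward gives 2006-10-12.
`weekday 6` advances to the next Saturday; 2006-10-12 is a Thursday, so it moves forward to 2006-10-14.

2006-10-14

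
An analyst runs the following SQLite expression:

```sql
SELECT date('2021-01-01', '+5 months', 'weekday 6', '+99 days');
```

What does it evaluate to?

Adding +5 months to 2021-01-01 gives 2021-06-01.
`weekday 6` advances to the next Saturday; 2021-06-01 is a Tuesday, so it moves forward to 2021-06-05.
Applying '+99 days' to 2021-06-05: counting 99 days forward gives 2021-09-12.

2021-09-12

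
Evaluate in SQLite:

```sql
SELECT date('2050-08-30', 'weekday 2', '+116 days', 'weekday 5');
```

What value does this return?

`weekday 2` advances to the next Tuesday; 2050-08-30 is already a Tuesday, so it stays at 2050-08-30.
Applying '+116 days' to 2050-08-30: counting 116 days forward gives 2050-12-24.
`weekday 5` advances to the next Friday; 2050-12-24 is a Saturday, so it moves forward to 2050-12-30.

2050-12-30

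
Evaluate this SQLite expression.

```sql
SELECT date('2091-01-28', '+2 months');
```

Adding +2 months to 2091-01-28 gives 2091-03-28.

2091-03-28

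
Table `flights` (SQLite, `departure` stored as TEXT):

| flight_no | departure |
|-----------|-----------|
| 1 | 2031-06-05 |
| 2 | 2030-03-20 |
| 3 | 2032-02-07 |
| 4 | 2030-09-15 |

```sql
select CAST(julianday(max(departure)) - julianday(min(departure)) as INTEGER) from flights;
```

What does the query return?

MIN = 2030-03-20, MAX = 2032-02-07.
11 days remain in March 2030 after the 20th (31 − 20).
Full months from April 2030 through January 2032 contribute their day counts.
Then 7 days into February 2032.
Total: 11 + 30 + 31 + 30 + 31 + 31 + 30 + 31 + 30 + 31 + 31 + 28 + 31 + 30 + 31 + 30 + 31 + 31 + 30 + 31 + 30 + 31 + 31 + 7 = 689.

689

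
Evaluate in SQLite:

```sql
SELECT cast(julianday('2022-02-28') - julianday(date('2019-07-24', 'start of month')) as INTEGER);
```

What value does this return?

`start of month` rewinds 2019-07-24 to 2019-07-01.
30 days remain in July 2019 after the 1st (31 − 1).
Full months from August 2019 through January 2022 contribute their day counts.
Then 28 days into February 2022.
Total: 30 + 31 + 30 + 31 + 30 + 31 + 31 + 29 + 31 + 30 + 31 + 30 + 31 + 31 + 30 + 31 + 30 + 31 + 31 + 28 + 31 + 30 + 31 + 30 + 31 + 31 + 30 + 31 + 30 + 31 + 31 + 28 = 973.

973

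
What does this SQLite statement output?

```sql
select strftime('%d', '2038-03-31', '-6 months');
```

First apply '-6 months': 2038-03-31 → 2037-10-01.
`%d` extracts the 2-digit day of month: 01.

01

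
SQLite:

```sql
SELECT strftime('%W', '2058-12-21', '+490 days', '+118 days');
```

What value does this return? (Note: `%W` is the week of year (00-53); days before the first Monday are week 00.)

33

First apply '+490 days', '+118 days': 2058-12-21 → 2060-08-20.
2060-08-20 is a Friday. SQLite's %W counts Mondays since the year started; the result is 33.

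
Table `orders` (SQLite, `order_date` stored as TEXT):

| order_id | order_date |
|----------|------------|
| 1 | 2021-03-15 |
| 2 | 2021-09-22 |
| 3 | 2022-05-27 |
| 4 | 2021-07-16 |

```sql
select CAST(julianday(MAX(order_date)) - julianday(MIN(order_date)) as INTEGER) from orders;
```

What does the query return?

438

MIN = 2021-03-15, MAX = 2022-05-27.
16 days remain in March 2021 after the 15th (31 − 15).
Full months from April 2021 through April 2022 contribute their day counts.
Then 27 days into May 2022.
Total: 16 + 30 + 31 + 30 + 31 + 31 + 30 + 31 + 30 + 31 + 31 + 28 + 31 + 30 + 27 = 438.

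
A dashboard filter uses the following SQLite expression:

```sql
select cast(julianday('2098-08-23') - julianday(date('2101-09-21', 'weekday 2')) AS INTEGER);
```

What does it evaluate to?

`weekday 2` advances to the next Tuesday; 2101-09-21 is a Wednesday, so it moves forward to 2101-09-27.
8 days remain in August 2098 after the 23rd (31 − 23).
Full months from September 2098 through August 2101 contribute their day counts.
Then 27 days into September 2101.
Total: 8 + 30 + 31 + 30 + 31 + 31 + 28 + 31 + 30 + 31 + 30 + 31 + 31 + 30 + 31 + 30 + 31 + 31 + 28 + 31 + 30 + 31 + 30 + 31 + 31 + 30 + 31 + 30 + 31 + 31 + 28 + 31 + 30 + 31 + 30 + 31 + 31 + 27 = 1130.
The subtraction is earlier − later, so the result is −1130 → -1130.

-1130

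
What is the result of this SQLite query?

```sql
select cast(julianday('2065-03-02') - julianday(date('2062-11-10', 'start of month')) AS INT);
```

852

`start of month` rewinds 2062-11-10 to 2062-11-01.
29 days remain in November 2062 after the 1st (30 − 1).
Full months from December 2062 through February 2065 contribute their day counts.
Then 2 days into March 2065.
Total: 29 + 31 + 31 + 28 + 31 + 30 + 31 + 30 + 31 + 31 + 30 + 31 + 30 + 31 + 31 + 29 + 31 + 30 + 31 + 30 + 31 + 31 + 30 + 31 + 30 + 31 + 31 + 28 + 2 = 852.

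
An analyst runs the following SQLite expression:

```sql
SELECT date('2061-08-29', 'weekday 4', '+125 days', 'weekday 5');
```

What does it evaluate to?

`weekday 4` advances to the next Thursday; 2061-08-29 is a Monday, so it moves forward to 2061-09-01.
Applying '+125 days' to 2061-09-01: counting 125 days forward gives 2062-01-04.
`weekday 5` advances to the next Friday; 2062-01-04 is a Wednesday, so it moves forward to 2062-01-06.

2062-01-06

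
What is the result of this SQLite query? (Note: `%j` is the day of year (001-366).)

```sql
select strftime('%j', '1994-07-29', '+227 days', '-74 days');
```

First apply '+227 days', '-74 days': 1994-07-29 → 1994-12-29.
Day-of-year for 1994-12-29: days since 1994-01-01 inclusive = 363, zero-padded to 363.

363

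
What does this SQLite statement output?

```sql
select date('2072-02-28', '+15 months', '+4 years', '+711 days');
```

2079-05-09

Adding +15 months to 2072-02-28 gives 2073-05-28.
Adding +4 years to 2073-05-28 gives 2077-05-28.
Applying '+711 days' to 2077-05-28: counting 711 days forward gives 2079-05-09.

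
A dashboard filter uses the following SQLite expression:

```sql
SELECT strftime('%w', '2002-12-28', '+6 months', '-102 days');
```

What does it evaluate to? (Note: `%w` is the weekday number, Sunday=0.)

2

First apply '+6 months', '-102 days': 2002-12-28 → 2003-03-18.
2003-03-18 is a Tuesday; with Sunday=0 that is 2.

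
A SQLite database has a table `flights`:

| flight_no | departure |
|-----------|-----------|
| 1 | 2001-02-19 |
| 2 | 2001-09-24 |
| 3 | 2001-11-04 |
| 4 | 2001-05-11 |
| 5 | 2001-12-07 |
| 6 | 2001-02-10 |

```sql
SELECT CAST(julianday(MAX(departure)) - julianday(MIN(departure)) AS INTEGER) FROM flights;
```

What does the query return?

MIN = 2001-02-10, MAX = 2001-12-07.
18 days remain in February 2001 after the 10th (28 − 10).
Full months from March 2001 through November 2001 contribute their day counts.
Then 7 days into December 2001.
Total: 18 + 31 + 30 + 31 + 30 + 31 + 31 + 30 + 31 + 30 + 7 = 300.

300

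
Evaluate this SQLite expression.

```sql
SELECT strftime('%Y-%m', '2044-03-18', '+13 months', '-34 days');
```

2045-03

First apply '+13 months', '-34 days': 2044-03-18 → 2045-03-15.
`%Y-%m` extracts the year-month: 2045-03.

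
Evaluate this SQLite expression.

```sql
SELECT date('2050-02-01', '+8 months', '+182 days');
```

2051-04-01

Adding +8 months to 2050-02-01 gives 2050-10-01.
Applying '+182 days' to 2050-10-01: counting 182 days forward gives 2051-04-01.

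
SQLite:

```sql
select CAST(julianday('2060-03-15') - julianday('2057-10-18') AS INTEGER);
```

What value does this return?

13 days remain in October 2057 after the 18th (31 − 18).
Full months from November 2057 through February 2060 contribute their day counts.
Then 15 days into March 2060.
Total: 13 + 30 + 31 + 31 + 28 + 31 + 30 + 31 + 30 + 31 + 31 + 30 + 31 + 30 + 31 + 31 + 28 + 31 + 30 + 31 + 30 + 31 + 31 + 30 + 31 + 30 + 31 + 31 + 29 + 15 = 879.

879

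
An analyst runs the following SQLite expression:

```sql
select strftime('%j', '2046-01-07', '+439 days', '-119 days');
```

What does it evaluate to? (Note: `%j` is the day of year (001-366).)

First apply '+439 days', '-119 days': 2046-01-07 → 2046-11-23.
Day-of-year for 2046-11-23: days since 2046-01-01 inclusive = 327, zero-padded to 327.

327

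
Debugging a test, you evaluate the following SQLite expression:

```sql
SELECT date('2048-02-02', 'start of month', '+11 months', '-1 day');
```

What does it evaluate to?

`start of month` rewinds 2048-02-02 to 2048-02-01.
Adding +11 months to 2048-02-01 gives 2049-01-01.
Going back 1 day from 2049-01-01 reaches 2048-12-31 (last day of December, 31 days).

2048-12-31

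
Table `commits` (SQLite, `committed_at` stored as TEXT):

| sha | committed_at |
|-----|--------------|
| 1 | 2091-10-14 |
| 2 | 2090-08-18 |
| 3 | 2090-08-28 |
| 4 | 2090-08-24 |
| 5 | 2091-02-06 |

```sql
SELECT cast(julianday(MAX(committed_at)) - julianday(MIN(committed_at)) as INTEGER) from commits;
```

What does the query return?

422

MIN = 2090-08-18, MAX = 2091-10-14.
13 days remain in August 2090 after the 18th (31 − 18).
Full months from September 2090 through September 2091 contribute their day counts.
Then 14 days into October 2091.
Total: 13 + 30 + 31 + 30 + 31 + 31 + 28 + 31 + 30 + 31 + 30 + 31 + 31 + 30 + 14 = 422.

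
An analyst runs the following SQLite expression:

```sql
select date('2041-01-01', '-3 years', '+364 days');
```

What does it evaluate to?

2038-12-31

Adding -3 years to 2041-01-01 gives 2038-01-01.
Applying '+364 days' to 2038-01-01: counting 364 days forward gives 2038-12-31.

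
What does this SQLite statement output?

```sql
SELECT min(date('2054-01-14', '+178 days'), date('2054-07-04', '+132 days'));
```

2054-07-11

date('2054-01-14', '+178 days') → 2054-07-11.
date('2054-07-04', '+132 days') → 2054-11-13.
Earlier of the two is 2054-07-11.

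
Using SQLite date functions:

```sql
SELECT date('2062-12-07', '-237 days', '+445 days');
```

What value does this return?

2063-07-03

Applying '-237 days' to 2062-12-07: counting 237 days back gives 2062-04-14.
Applying '+445 days' to 2062-04-14: counting 445 days forward gives 2063-07-03.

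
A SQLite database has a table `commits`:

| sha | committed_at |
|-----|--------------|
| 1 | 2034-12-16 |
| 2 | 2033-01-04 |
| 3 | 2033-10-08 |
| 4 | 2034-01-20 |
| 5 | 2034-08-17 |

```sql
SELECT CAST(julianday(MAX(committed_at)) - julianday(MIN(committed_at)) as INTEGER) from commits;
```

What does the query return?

711

MIN = 2033-01-04, MAX = 2034-12-16.
27 days remain in January 2033 after the 4th (31 − 4).
Full months from February 2033 through November 2034 contribute their day counts.
Then 16 days into December 2034.
Total: 27 + 28 + 31 + 30 + 31 + 30 + 31 + 31 + 30 + 31 + 30 + 31 + 31 + 28 + 31 + 30 + 31 + 30 + 31 + 31 + 30 + 31 + 30 + 16 = 711.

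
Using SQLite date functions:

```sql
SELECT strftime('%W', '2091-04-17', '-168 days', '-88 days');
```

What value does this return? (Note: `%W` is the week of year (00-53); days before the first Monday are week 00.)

First apply '-168 days', '-88 days': 2091-04-17 → 2090-08-04.
2090-08-04 is a Friday. SQLite's %W counts Mondays since the year started; the result is 31.

31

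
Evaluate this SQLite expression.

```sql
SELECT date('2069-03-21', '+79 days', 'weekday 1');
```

Applying '+79 days' to 2069-03-21: counting 79 days forward gives 2069-06-08.
`weekday 1` advances to the next Monday; 2069-06-08 is a Saturday, so it moves forward to 2069-06-10.

2069-06-10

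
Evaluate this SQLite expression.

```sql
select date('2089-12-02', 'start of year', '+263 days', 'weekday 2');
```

2089-09-27

`start of year` rewinds 2089-12-02 to 2089-01-01.
Applying '+263 days' to 2089-01-01: counting 263 days forward gives 2089-09-21.
`weekday 2` advances to the next Tuesday; 2089-09-21 is a Wednesday, so it moves forward to 2089-09-27.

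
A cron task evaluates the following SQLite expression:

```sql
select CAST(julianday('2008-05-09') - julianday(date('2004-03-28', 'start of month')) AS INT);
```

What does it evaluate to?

1530

`start of month` rewinds 2004-03-28 to 2004-03-01.
30 days remain in March 2004 after the 1st (31 − 1).
Full months from April 2004 through April 2008 contribute their day counts.
Then 9 days into May 2008.
Total: 30 + 30 + 31 + 30 + 31 + 31 + 30 + 31 + 30 + 31 + 31 + 28 + 31 + 30 + 31 + 30 + 31 + 31 + 30 + 31 + 30 + 31 + 31 + 28 + 31 + 30 + 31 + 30 + 31 + 31 + 30 + 31 + 30 + 31 + 31 + 28 + 31 + 30 + 31 + 30 + 31 + 31 + 30 + 31 + 30 + 31 + 31 + 29 + 31 + 30 + 9 = 1530.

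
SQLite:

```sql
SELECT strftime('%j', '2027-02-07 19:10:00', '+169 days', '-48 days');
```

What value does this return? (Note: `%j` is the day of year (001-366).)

First apply '+169 days', '-48 days': 2027-02-07 19:10:00 → 2027-06-08 19:10:00.
Day-of-year for 2027-06-08: days since 2027-01-01 inclusive = 159, zero-padded to 159.

159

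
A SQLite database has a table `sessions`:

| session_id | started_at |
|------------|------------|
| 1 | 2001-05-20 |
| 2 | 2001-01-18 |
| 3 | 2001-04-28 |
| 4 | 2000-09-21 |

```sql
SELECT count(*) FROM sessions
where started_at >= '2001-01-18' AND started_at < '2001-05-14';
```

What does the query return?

Rows in [2001-01-18, 2001-05-14): 2001-01-18, 2001-04-28 → 2 rows.

2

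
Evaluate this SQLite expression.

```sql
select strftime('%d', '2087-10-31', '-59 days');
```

02

First apply '-59 days': 2087-10-31 → 2087-09-02.
`%d` extracts the 2-digit day of month: 02.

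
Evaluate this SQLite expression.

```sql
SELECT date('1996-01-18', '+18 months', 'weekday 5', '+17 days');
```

Adding +18 months to 1996-01-18 gives 1997-07-18.
`weekday 5` advances to the next Friday; 1997-07-18 is already a Friday, so it stays at 1997-07-18.
July 1997 has 31 days; 13 remain after the 18th, so 14 days reach 1997-08-01.
Advancing 3 more days within August lands on 1997-08-04.

1997-08-04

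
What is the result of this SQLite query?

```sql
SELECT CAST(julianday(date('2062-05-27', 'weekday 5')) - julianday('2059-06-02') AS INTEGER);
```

`weekday 5` advances to the next Friday; 2062-05-27 is a Saturday, so it moves forward to 2062-06-02.
28 days remain in June 2059 after the 2nd (30 − 2).
Full months from July 2059 through May 2062 contribute their day counts.
Then 2 days into June 2062.
Total: 28 + 31 + 31 + 30 + 31 + 30 + 31 + 31 + 29 + 31 + 30 + 31 + 30 + 31 + 31 + 30 + 31 + 30 + 31 + 31 + 28 + 31 + 30 + 31 + 30 + 31 + 31 + 30 + 31 + 30 + 31 + 31 + 28 + 31 + 30 + 31 + 2 = 1096.

1096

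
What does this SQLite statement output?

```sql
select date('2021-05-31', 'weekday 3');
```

`weekday 3` advances to the next Wednesday; 2021-05-31 is a Monday, so it moves forward to 2021-06-02.

2021-06-02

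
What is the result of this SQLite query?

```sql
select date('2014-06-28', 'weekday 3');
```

2014-07-02

`weekday 3` advances to the next Wednesday; 2014-06-28 is a Saturday, so it moves forward to 2014-07-02.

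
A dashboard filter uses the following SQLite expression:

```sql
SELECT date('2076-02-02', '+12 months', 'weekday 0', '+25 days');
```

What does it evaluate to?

2077-03-04

Adding +12 months to 2076-02-02 gives 2077-02-02.
`weekday 0` advances to the next Sunday; 2077-02-02 is a Tuesday, so it moves forward to 2077-02-07.
February 2077 has 28 days; 21 remain after the 7th, so 22 days reach 2077-03-01.
Advancing 3 more days within March lands on 2077-03-04.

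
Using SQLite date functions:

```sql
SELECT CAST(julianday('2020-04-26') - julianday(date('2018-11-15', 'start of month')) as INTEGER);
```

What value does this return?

`start of month` rewinds 2018-11-15 to 2018-11-01.
29 days remain in November 2018 after the 1st (30 − 1).
Full months from December 2018 through March 2020 contribute their day counts.
Then 26 days into April 2020.
Total: 29 + 31 + 31 + 28 + 31 + 30 + 31 + 30 + 31 + 31 + 30 + 31 + 30 + 31 + 31 + 29 + 31 + 26 = 542.

542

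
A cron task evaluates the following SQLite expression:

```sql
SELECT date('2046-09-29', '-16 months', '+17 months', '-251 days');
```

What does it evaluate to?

Adding -16 months to 2046-09-29 gives 2045-05-29.
Adding +17 months to 2045-05-29 gives 2046-10-29.
Applying '-251 days' to 2046-10-29: counting 251 days back gives 2046-02-20.

2046-02-20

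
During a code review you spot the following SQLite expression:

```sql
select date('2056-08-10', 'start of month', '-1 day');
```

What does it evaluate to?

`start of month` rewinds 2056-08-10 to 2056-08-01.
Going back 1 day from 2056-08-01 reaches 2056-07-31 (last day of July, 31 days).

2056-07-31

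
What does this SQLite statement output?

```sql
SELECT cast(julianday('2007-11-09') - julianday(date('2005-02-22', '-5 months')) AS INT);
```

1143

Adding -5 months to 2005-02-22 gives 2004-09-22.
8 days remain in September 2004 after the 22nd (30 − 22).
Full months from October 2004 through October 2007 contribute their day counts.
Then 9 days into November 2007.
Total: 8 + 31 + 30 + 31 + 31 + 28 + 31 + 30 + 31 + 30 + 31 + 31 + 30 + 31 + 30 + 31 + 31 + 28 + 31 + 30 + 31 + 30 + 31 + 31 + 30 + 31 + 30 + 31 + 31 + 28 + 31 + 30 + 31 + 30 + 31 + 31 + 30 + 31 + 9 = 1143.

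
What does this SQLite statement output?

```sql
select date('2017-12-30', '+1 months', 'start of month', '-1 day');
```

Adding +1 month to 2017-12-30 gives 2018-01-30.
`start of month` rewinds 2018-01-30 to 2018-01-01.
Going back 1 day from 2018-01-01 reaches 2017-12-31 (last day of December, 31 days).

2017-12-31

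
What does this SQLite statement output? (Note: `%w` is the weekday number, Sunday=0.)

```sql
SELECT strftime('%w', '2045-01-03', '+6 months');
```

First apply '+6 months': 2045-01-03 → 2045-07-03.
2045-07-03 is a Monday; with Sunday=0 that is 1.

1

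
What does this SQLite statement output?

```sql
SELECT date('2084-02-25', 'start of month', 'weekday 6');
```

`start of month` rewinds 2084-02-25 to 2084-02-01.
`weekday 6` advances to the next Saturday; 2084-02-01 is a Tuesday, so it moves forward to 2084-02-05.

2084-02-05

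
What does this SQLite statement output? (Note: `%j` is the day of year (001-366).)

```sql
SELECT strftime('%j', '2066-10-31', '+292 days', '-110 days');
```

121

First apply '+292 days', '-110 days': 2066-10-31 → 2067-05-01.
Day-of-year for 2067-05-01: days since 2067-01-01 inclusive = 121, zero-padded to 121.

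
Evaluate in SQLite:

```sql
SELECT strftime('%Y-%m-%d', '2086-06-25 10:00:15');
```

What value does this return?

2086-06-25

`%Y-%m-%d` extracts the ISO date: 2086-06-25.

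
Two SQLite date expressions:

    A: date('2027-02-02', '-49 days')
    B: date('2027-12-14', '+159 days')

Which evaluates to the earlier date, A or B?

A

A = 2026-12-15.
B = 2028-05-21.
A is earlier.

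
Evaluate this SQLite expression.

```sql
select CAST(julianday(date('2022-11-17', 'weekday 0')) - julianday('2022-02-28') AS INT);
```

`weekday 0` advances to the next Sunday; 2022-11-17 is a Thursday, so it moves forward to 2022-11-20.
0 days remain in February 2022 after the 28th (28 − 28).
Full months from March 2022 through October 2022 contribute their day counts.
Then 20 days into November 2022.
Total: 0 + 31 + 30 + 31 + 30 + 31 + 31 + 30 + 31 + 20 = 265.

265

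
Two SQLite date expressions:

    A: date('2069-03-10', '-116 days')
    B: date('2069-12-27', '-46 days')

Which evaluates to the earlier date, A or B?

A

A = 2068-11-14.
B = 2069-11-11.
A is earlier.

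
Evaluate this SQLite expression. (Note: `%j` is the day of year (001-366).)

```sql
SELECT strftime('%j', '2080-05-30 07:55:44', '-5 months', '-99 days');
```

265

First apply '-5 months', '-99 days': 2080-05-30 07:55:44 → 2079-09-22 07:55:44.
Day-of-year for 2079-09-22: days since 2079-01-01 inclusive = 265, zero-padded to 265.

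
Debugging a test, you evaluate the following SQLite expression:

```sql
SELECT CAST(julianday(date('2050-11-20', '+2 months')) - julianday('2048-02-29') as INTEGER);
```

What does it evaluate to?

Adding +2 months to 2050-11-20 gives 2051-01-20.
0 days remain in February 2048 after the 29th (29 − 29).
Full months from March 2048 through December 2050 contribute their day counts.
Then 20 days into January 2051.
Total: 0 + 31 + 30 + 31 + 30 + 31 + 31 + 30 + 31 + 30 + 31 + 31 + 28 + 31 + 30 + 31 + 30 + 31 + 31 + 30 + 31 + 30 + 31 + 31 + 28 + 31 + 30 + 31 + 30 + 31 + 31 + 30 + 31 + 30 + 31 + 20 = 1056.

1056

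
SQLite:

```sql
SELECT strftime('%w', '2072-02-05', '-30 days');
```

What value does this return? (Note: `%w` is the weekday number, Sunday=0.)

First apply '-30 days': 2072-02-05 → 2072-01-06.
2072-01-06 is a Wednesday; with Sunday=0 that is 3.

3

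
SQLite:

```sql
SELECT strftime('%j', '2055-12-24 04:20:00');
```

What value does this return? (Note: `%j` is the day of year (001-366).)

Day-of-year for 2055-12-24: days since 2055-01-01 inclusive = 358, zero-padded to 358.

358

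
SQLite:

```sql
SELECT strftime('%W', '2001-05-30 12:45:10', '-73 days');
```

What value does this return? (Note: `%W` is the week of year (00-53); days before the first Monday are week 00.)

11

First apply '-73 days': 2001-05-30 12:45:10 → 2001-03-18 12:45:10.
2001-03-18 is a Sunday. SQLite's %W counts Mondays since the year started; the result is 11.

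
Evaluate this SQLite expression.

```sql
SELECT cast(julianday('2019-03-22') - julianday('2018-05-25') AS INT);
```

6 days remain in May 2018 after the 25th (31 − 25).
Full months from June 2018 through February 2019 contribute their day counts.
Then 22 days into March 2019.
Total: 6 + 30 + 31 + 31 + 30 + 31 + 30 + 31 + 31 + 28 + 22 = 301.

301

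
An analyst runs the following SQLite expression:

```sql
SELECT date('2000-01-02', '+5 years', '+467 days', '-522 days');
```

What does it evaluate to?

2004-11-08

Adding +5 years to 2000-01-02 gives 2005-01-02.
Applying '+467 days' to 2005-01-02: counting 467 days forward gives 2006-04-14.
Applying '-522 days' to 2006-04-14: counting 522 days back gives 2004-11-08.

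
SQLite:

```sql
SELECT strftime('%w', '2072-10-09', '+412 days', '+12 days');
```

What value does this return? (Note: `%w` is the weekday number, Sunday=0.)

First apply '+412 days', '+12 days': 2072-10-09 → 2073-12-07.
2073-12-07 is a Thursday; with Sunday=0 that is 4.

4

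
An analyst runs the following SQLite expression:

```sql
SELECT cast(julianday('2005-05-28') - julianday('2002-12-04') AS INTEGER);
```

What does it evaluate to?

27 days remain in December 2002 after the 4th (31 − 4).
Full months from January 2003 through April 2005 contribute their day counts.
Then 28 days into May 2005.
Total: 27 + 31 + 28 + 31 + 30 + 31 + 30 + 31 + 31 + 30 + 31 + 30 + 31 + 31 + 29 + 31 + 30 + 31 + 30 + 31 + 31 + 30 + 31 + 30 + 31 + 31 + 28 + 31 + 30 + 28 = 906.

906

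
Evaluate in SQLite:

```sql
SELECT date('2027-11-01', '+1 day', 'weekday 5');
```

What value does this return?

Advancing 1 more day within November lands on 2027-11-02.
`weekday 5` advances to the next Friday; 2027-11-02 is a Tuesday, so it moves forward to 2027-11-05.

2027-11-05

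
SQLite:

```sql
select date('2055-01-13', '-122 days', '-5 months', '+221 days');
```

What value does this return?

Applying '-122 days' to 2055-01-13: counting 122 days back gives 2054-09-13.
Adding -5 months to 2054-09-13 gives 2054-04-13.
Applying '+221 days' to 2054-04-13: counting 221 days forward gives 2054-11-20.

2054-11-20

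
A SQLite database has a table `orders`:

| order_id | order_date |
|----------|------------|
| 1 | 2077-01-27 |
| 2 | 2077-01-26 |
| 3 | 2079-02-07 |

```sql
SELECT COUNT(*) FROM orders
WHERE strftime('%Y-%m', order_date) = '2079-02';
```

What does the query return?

1

Rows with year-month 2079-02: 2079-02-07 → 1.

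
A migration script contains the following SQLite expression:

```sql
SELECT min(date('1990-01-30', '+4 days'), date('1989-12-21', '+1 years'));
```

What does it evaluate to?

date('1990-01-30', '+4 days') → 1990-02-03.
date('1989-12-21', '+1 years') → 1990-12-21.
Earlier of the two is 1990-02-03.

1990-02-03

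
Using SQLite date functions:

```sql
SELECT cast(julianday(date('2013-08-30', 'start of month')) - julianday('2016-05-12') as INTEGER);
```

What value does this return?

`start of month` rewinds 2013-08-30 to 2013-08-01.
30 days remain in August 2013 after the 1st (31 − 1).
Full months from September 2013 through April 2016 contribute their day counts.
Then 12 days into May 2016.
Total: 30 + 30 + 31 + 30 + 31 + 31 + 28 + 31 + 30 + 31 + 30 + 31 + 31 + 30 + 31 + 30 + 31 + 31 + 28 + 31 + 30 + 31 + 30 + 31 + 31 + 30 + 31 + 30 + 31 + 31 + 29 + 31 + 30 + 12 = 1015.
The subtraction is earlier − later, so the result is −1015 → -1015.

-1015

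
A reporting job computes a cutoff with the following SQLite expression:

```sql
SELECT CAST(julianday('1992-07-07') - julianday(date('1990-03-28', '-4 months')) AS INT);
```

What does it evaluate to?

Adding -4 months to 1990-03-28 gives 1989-11-28.
2 days remain in November 1989 after the 28th (30 − 28).
Full months from December 1989 through June 1992 contribute their day counts.
Then 7 days into July 1992.
Total: 2 + 31 + 31 + 28 + 31 + 30 + 31 + 30 + 31 + 31 + 30 + 31 + 30 + 31 + 31 + 28 + 31 + 30 + 31 + 30 + 31 + 31 + 30 + 31 + 30 + 31 + 31 + 29 + 31 + 30 + 31 + 30 + 7 = 952.

952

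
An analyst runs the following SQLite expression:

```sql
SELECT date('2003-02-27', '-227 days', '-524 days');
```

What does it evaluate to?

Applying '-227 days' to 2003-02-27: counting 227 days back gives 2002-07-15.
Applying '-524 days' to 2002-07-15: counting 524 days back gives 2001-02-06.

2001-02-06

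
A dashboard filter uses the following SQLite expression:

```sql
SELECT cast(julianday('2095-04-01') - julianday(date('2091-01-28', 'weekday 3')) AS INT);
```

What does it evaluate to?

1521

`weekday 3` advances to the next Wednesday; 2091-01-28 is a Sunday, so it moves forward to 2091-01-31.
0 days remain in January 2091 after the 31st (31 − 31).
Full months from February 2091 through March 2095 contribute their day counts.
Then 1 day into April 2095.
Total: 0 + 28 + 31 + 30 + 31 + 30 + 31 + 31 + 30 + 31 + 30 + 31 + 31 + 29 + 31 + 30 + 31 + 30 + 31 + 31 + 30 + 31 + 30 + 31 + 31 + 28 + 31 + 30 + 31 + 30 + 31 + 31 + 30 + 31 + 30 + 31 + 31 + 28 + 31 + 30 + 31 + 30 + 31 + 31 + 30 + 31 + 30 + 31 + 31 + 28 + 31 + 1 = 1521.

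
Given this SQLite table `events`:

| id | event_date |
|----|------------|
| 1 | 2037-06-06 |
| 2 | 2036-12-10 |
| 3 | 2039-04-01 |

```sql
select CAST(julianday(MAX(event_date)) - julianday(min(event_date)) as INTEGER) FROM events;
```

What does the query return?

842

MIN = 2036-12-10, MAX = 2039-04-01.
21 days remain in December 2036 after the 10th (31 − 10).
Full months from January 2037 through March 2039 contribute their day counts.
Then 1 day into April 2039.
Total: 21 + 31 + 28 + 31 + 30 + 31 + 30 + 31 + 31 + 30 + 31 + 30 + 31 + 31 + 28 + 31 + 30 + 31 + 30 + 31 + 31 + 30 + 31 + 30 + 31 + 31 + 28 + 31 + 1 = 842.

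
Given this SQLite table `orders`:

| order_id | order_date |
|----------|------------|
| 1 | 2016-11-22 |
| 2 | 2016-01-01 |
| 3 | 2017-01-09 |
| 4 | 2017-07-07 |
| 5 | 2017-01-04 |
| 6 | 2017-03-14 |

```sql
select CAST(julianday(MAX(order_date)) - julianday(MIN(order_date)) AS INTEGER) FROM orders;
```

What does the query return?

553

MIN = 2016-01-01, MAX = 2017-07-07.
30 days remain in January 2016 after the 1st (31 − 1).
Full months from February 2016 through June 2017 contribute their day counts.
Then 7 days into July 2017.
Total: 30 + 29 + 31 + 30 + 31 + 30 + 31 + 31 + 30 + 31 + 30 + 31 + 31 + 28 + 31 + 30 + 31 + 30 + 7 = 553.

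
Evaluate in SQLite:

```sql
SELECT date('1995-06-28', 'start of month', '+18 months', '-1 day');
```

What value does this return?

1996-11-30

`start of month` rewinds 1995-06-28 to 1995-06-01.
Adding +18 months to 1995-06-01 gives 1996-12-01.
Going back 1 day from 1996-12-01 reaches 1996-11-30 (last day of November, 30 days).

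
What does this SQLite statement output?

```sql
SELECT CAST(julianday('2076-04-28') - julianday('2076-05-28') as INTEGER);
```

-30

2 days remain in April 2076 after the 28th (30 − 28).
Then 28 days into May 2076.
Total: 2 + 28 = 30.
The subtraction is earlier − later, so the result is −30 → -30.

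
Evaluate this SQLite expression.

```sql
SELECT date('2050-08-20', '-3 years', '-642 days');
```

2045-11-16

Adding -3 years to 2050-08-20 gives 2047-08-20.
Applying '-642 days' to 2047-08-20: counting 642 days back gives 2045-11-16.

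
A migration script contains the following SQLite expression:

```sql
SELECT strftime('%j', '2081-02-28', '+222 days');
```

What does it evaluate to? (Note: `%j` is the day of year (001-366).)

281

First apply '+222 days': 2081-02-28 → 2081-10-08.
Day-of-year for 2081-10-08: days since 2081-01-01 inclusive = 281, zero-padded to 281.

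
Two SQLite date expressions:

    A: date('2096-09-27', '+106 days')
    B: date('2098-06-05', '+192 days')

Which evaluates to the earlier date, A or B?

A

A = 2097-01-11.
B = 2098-12-14.
A is earlier.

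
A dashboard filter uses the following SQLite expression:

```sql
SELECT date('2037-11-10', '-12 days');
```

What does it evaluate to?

2037-10-29

Going back 10 days from 2037-11-10 reaches 2037-10-31 (last day of October, 31 days).
Going back 2 days within October lands on 2037-10-29.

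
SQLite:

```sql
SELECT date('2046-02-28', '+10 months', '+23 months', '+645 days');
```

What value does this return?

2050-09-04

Adding +10 months to 2046-02-28 gives 2046-12-28.
Adding +23 months to 2046-12-28 gives 2048-11-28.
Applying '+645 days' to 2048-11-28: counting 645 days forward gives 2050-09-04.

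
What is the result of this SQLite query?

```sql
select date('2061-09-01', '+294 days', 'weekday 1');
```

Applying '+294 days' to 2061-09-01: counting 294 days forward gives 2062-06-22.
`weekday 1` advances to the next Monday; 2062-06-22 is a Thursday, so it moves forward to 2062-06-26.

2062-06-26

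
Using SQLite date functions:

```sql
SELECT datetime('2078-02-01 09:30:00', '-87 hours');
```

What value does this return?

-87 hours from 2078-02-01 09:30:00 is 2078-01-28 18:30:00 (crosses midnight).

2078-01-28 18:30:00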